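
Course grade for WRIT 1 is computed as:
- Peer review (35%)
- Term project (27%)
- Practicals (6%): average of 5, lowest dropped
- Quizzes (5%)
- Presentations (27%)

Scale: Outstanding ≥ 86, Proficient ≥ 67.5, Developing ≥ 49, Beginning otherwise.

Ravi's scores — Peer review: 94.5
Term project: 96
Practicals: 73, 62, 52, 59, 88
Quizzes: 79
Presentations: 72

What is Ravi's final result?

Practicals: drop 52 → average of remaining 4 = 282/4 = 70.5
Weighted total:
  Peer review 94.5 × 0.35 = 33.075
  Term project 96 × 0.27 = 25.92
  Practicals 70.5 × 0.06 = 4.23
  Quizzes 79 × 0.05 = 3.95
  Presentations 72 × 0.27 = 19.44
Sum = 86.615
86.615 ≥ 86 → Outstanding

Outstanding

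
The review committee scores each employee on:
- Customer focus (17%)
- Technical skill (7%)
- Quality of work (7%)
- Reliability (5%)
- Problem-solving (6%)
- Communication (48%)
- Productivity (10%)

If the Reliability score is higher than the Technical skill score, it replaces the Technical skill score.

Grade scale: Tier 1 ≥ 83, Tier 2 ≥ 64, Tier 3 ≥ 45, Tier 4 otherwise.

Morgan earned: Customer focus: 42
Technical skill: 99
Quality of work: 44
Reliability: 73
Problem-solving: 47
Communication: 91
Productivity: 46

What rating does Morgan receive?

Reliability (73) ≤ Technical skill (99), so Technical skill stays at 99.
Weighted total:
  Customer focus 42 × 0.17 = 7.14
  Technical skill 99 × 0.07 = 6.93
  Quality of work 44 × 0.07 = 3.08
  Reliability 73 × 0.05 = 3.65
  Problem-solving 47 × 0.06 = 2.82
  Communication 91 × 0.48 = 43.68
  Productivity 46 × 0.1 = 4.6
Sum = 71.9
71.9 is ≥ 64 and < 83 → Tier 2

Tier 2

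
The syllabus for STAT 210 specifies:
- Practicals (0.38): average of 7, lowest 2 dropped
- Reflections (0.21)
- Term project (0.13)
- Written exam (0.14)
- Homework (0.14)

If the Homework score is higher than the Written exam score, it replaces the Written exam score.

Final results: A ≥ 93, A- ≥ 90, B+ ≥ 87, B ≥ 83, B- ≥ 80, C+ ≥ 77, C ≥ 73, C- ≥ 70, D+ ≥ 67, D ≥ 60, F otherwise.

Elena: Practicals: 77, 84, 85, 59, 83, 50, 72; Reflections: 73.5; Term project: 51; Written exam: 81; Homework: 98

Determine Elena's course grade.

C+

Practicals: drop 50, 59 → average of remaining 5 = 401/5 = 80.2
Homework (98) > Written exam (81), so Written exam counts as 98.
Weighted total:
  Practicals 80.2 × 0.38 = 30.476
  Reflections 73.5 × 0.21 = 15.435
  Term project 51 × 0.13 = 6.63
  Written exam 98 × 0.14 = 13.72
  Homework 98 × 0.14 = 13.72
Sum = 79.981
79.981 is ≥ 77 and < 80 → C+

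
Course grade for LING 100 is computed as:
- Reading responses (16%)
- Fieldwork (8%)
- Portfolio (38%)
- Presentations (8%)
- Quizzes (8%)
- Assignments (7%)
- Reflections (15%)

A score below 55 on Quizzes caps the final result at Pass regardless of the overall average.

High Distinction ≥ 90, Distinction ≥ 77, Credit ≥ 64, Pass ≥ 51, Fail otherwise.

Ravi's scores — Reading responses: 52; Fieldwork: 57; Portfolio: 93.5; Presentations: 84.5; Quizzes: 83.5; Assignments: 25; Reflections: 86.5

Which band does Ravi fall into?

Quizzes score 83.5 ≥ 55: minimum met.
Weighted total:
  Reading responses 52 × 0.16 = 8.32
  Fieldwork 57 × 0.08 = 4.56
  Portfolio 93.5 × 0.38 = 35.53
  Presentations 84.5 × 0.08 = 6.76
  Quizzes 83.5 × 0.08 = 6.68
  Assignments 25 × 0.07 = 1.75
  Reflections 86.5 × 0.15 = 12.975
Sum = 76.575
76.575 is ≥ 64 and < 77 → Credit

Credit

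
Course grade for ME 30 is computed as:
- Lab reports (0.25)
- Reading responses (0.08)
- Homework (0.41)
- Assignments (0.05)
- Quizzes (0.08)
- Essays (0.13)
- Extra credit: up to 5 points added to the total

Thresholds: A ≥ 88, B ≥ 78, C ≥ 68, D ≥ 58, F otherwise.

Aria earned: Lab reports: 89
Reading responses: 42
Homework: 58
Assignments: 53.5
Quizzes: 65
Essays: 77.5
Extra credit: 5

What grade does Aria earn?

Weighted total:
  Lab reports 89 × 0.25 = 22.25
  Reading responses 42 × 0.08 = 3.36
  Homework 58 × 0.41 = 23.78
  Assignments 53.5 × 0.05 = 2.675
  Quizzes 65 × 0.08 = 5.2
  Essays 77.5 × 0.13 = 10.075
Sum = 67.34
Extra credit: 67.34 + 5 = 72.34
72.34 is ≥ 68 and < 78 → C

C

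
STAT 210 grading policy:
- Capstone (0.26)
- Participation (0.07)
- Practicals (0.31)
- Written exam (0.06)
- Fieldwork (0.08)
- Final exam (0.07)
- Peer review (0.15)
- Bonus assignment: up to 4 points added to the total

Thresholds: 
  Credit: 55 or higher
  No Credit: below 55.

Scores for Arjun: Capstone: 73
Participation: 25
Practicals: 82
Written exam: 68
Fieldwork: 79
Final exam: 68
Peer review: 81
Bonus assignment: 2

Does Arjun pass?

Weighted total:
  Capstone 73 × 0.26 = 18.98
  Participation 25 × 0.07 = 1.75
  Practicals 82 × 0.31 = 25.42
  Written exam 68 × 0.06 = 4.08
  Fieldwork 79 × 0.08 = 6.32
  Final exam 68 × 0.07 = 4.76
  Peer review 81 × 0.15 = 12.15
Sum = 73.46
Bonus assignment: 73.46 + 2 = 75.46
75.46 ≥ 55 → Credit

Credit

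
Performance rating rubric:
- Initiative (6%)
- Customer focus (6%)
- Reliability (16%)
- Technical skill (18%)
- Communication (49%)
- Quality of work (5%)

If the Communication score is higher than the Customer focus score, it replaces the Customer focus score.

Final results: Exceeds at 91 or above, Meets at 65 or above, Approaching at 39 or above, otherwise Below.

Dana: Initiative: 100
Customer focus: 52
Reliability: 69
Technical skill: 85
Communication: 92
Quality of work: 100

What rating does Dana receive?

Meets

Communication (92) > Customer focus (52), so Customer focus counts as 92.
Weighted total:
  Initiative 100 × 0.06 = 6
  Customer focus 92 × 0.06 = 5.52
  Reliability 69 × 0.16 = 11.04
  Technical skill 85 × 0.18 = 15.3
  Communication 92 × 0.49 = 45.08
  Quality of work 100 × 0.05 = 5
Sum = 87.94
87.94 is ≥ 65 and < 91 → Meets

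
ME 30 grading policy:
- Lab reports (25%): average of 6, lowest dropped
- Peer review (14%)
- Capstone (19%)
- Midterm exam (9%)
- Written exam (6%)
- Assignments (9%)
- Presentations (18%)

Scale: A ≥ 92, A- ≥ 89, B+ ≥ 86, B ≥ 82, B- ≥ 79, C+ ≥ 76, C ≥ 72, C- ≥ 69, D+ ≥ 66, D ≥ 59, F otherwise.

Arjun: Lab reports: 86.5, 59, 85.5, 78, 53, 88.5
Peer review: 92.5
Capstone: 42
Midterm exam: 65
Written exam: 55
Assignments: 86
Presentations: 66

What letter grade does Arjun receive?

C-

Lab reports: drop 53 → average of remaining 5 = 397.5/5 = 79.5
Weighted total:
  Lab reports 79.5 × 0.25 = 19.875
  Peer review 92.5 × 0.14 = 12.95
  Capstone 42 × 0.19 = 7.98
  Midterm exam 65 × 0.09 = 5.85
  Written exam 55 × 0.06 = 3.3
  Assignments 86 × 0.09 = 7.74
  Presentations 66 × 0.18 = 11.88
Sum = 69.575
69.575 is ≥ 69 and < 72 → C-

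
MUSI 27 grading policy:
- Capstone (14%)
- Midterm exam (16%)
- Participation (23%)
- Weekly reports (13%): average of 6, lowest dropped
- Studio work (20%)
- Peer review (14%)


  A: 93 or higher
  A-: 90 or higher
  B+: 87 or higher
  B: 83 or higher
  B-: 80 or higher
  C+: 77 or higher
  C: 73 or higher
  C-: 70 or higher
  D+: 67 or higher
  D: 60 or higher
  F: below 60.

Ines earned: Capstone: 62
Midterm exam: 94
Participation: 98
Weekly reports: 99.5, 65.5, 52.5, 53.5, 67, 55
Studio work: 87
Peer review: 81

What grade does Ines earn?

Weekly reports: drop 52.5 → average of remaining 5 = 340.5/5 = 68.1
Weighted total:
  Capstone 62 × 0.14 = 8.68
  Midterm exam 94 × 0.16 = 15.04
  Participation 98 × 0.23 = 22.54
  Weekly reports 68.1 × 0.13 = 8.853
  Studio work 87 × 0.2 = 17.4
  Peer review 81 × 0.14 = 11.34
Sum = 83.853
83.853 is ≥ 83 and < 87 → B

B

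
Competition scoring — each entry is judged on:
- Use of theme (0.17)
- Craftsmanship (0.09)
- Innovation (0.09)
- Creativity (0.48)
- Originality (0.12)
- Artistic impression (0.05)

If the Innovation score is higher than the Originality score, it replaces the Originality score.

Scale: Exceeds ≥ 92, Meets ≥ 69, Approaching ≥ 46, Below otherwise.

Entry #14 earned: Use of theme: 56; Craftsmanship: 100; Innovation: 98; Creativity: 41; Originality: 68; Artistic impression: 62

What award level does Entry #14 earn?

Innovation (98) > Originality (68), so Originality counts as 98.
Weighted total:
  Use of theme 56 × 0.17 = 9.52
  Craftsmanship 100 × 0.09 = 9
  Innovation 98 × 0.09 = 8.82
  Creativity 41 × 0.48 = 19.68
  Originality 98 × 0.12 = 11.76
  Artistic impression 62 × 0.05 = 3.1
Sum = 61.88
61.88 is ≥ 46 and < 69 → Approaching

Approaching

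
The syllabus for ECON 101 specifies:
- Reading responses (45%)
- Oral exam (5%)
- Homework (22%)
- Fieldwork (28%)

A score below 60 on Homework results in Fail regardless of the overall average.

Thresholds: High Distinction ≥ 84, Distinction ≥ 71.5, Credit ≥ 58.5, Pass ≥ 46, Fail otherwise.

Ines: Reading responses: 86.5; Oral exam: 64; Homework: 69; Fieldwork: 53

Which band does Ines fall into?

Distinction

Homework score 69 ≥ 60: minimum met.
Weighted total:
  Reading responses 86.5 × 0.45 = 38.925
  Oral exam 64 × 0.05 = 3.2
  Homework 69 × 0.22 = 15.18
  Fieldwork 53 × 0.28 = 14.84
Sum = 72.145
72.145 is ≥ 71.5 and < 84 → Distinction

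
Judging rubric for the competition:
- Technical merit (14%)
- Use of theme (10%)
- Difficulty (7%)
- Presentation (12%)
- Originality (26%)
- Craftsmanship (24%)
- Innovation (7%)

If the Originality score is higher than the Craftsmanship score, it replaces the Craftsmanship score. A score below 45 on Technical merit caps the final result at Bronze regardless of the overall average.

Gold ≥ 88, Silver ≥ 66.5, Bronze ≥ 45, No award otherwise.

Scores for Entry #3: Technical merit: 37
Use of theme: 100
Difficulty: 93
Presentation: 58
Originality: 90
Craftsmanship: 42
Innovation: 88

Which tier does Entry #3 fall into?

Originality (90) > Craftsmanship (42), so Craftsmanship counts as 90.
Technical merit score 37 < 45: minimum not met.
Weighted total:
  Technical merit 37 × 0.14 = 5.18
  Use of theme 100 × 0.1 = 10
  Difficulty 93 × 0.07 = 6.51
  Presentation 58 × 0.12 = 6.96
  Originality 90 × 0.26 = 23.4
  Craftsmanship 90 × 0.24 = 21.6
  Innovation 88 × 0.07 = 6.16
Sum = 79.81
79.81 would be Silver; cap at Bronze applies → Bronze.

Bronze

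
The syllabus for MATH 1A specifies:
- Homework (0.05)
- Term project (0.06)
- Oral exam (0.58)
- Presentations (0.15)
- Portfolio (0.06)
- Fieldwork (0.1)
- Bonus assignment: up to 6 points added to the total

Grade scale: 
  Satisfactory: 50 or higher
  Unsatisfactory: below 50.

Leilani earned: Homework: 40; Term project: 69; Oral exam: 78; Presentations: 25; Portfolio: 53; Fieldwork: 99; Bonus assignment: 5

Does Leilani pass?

Satisfactory

Weighted total:
  Homework 40 × 0.05 = 2
  Term project 69 × 0.06 = 4.14
  Oral exam 78 × 0.58 = 45.24
  Presentations 25 × 0.15 = 3.75
  Portfolio 53 × 0.06 = 3.18
  Fieldwork 99 × 0.1 = 9.9
Sum = 68.21
Bonus assignment: 68.21 + 5 = 73.21
73.21 ≥ 50 → Satisfactory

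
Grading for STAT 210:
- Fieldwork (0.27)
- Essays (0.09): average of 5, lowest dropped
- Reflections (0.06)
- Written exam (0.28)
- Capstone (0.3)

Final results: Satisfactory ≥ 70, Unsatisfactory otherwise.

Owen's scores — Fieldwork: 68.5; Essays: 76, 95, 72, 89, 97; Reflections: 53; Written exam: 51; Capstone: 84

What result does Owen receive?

Unsatisfactory

Essays: drop 72 → average of remaining 4 = 357/4 = 89.25
Weighted total:
  Fieldwork 68.5 × 0.27 = 18.495
  Essays 89.25 × 0.09 = 8.0325
  Reflections 53 × 0.06 = 3.18
  Written exam 51 × 0.28 = 14.28
  Capstone 84 × 0.3 = 25.2
Sum = 69.1875
69.1875 < 70 → Unsatisfactory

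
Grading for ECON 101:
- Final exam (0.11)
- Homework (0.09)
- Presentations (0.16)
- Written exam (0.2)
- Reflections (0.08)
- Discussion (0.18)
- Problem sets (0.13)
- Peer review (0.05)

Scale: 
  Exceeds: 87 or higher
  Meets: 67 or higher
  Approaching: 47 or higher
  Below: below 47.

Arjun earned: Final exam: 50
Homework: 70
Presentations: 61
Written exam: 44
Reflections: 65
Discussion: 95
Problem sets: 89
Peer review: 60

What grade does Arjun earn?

Meets

Weighted total:
  Final exam 50 × 0.11 = 5.5
  Homework 70 × 0.09 = 6.3
  Presentations 61 × 0.16 = 9.76
  Written exam 44 × 0.2 = 8.8
  Reflections 65 × 0.08 = 5.2
  Discussion 95 × 0.18 = 17.1
  Problem sets 89 × 0.13 = 11.57
  Peer review 60 × 0.05 = 3
Sum = 67.23
67.23 is ≥ 67 and < 87 → Meets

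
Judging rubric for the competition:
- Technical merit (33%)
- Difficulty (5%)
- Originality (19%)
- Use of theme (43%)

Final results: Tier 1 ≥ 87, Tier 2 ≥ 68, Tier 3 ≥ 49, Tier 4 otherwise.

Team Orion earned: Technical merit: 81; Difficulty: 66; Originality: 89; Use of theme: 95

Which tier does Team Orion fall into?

Weighted total:
  Technical merit 81 × 0.33 = 26.73
  Difficulty 66 × 0.05 = 3.3
  Originality 89 × 0.19 = 16.91
  Use of theme 95 × 0.43 = 40.85
Sum = 87.79
87.79 ≥ 87 → Tier 1

Tier 1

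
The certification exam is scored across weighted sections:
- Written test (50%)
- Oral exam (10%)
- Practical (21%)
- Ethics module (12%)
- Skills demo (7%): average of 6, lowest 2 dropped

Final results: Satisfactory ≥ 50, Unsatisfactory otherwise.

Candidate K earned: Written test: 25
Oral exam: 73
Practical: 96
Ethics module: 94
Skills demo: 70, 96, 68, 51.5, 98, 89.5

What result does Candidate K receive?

Satisfactory

Skills demo: drop 51.5, 68 → average of remaining 4 = 353.5/4 = 88.375
Weighted total:
  Written test 25 × 0.5 = 12.5
  Oral exam 73 × 0.1 = 7.3
  Practical 96 × 0.21 = 20.16
  Ethics module 94 × 0.12 = 11.28
  Skills demo 88.375 × 0.07 = 6.18625
Sum = 57.42625
57.42625 ≥ 50 → Satisfactory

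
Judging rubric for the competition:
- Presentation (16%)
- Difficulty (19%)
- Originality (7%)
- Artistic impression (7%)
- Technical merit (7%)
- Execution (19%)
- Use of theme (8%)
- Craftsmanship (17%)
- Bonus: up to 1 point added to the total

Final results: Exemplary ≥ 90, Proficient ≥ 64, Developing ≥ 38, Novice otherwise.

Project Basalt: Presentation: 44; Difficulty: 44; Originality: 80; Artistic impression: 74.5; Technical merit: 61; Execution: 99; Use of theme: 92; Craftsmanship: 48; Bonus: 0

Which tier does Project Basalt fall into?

Weighted total:
  Presentation 44 × 0.16 = 7.04
  Difficulty 44 × 0.19 = 8.36
  Originality 80 × 0.07 = 5.6
  Artistic impression 74.5 × 0.07 = 5.215
  Technical merit 61 × 0.07 = 4.27
  Execution 99 × 0.19 = 18.81
  Use of theme 92 × 0.08 = 7.36
  Craftsmanship 48 × 0.17 = 8.16
Sum = 64.815
Bonus: 64.815 + 0 = 64.815
64.815 is ≥ 64 and < 90 → Proficient

Proficient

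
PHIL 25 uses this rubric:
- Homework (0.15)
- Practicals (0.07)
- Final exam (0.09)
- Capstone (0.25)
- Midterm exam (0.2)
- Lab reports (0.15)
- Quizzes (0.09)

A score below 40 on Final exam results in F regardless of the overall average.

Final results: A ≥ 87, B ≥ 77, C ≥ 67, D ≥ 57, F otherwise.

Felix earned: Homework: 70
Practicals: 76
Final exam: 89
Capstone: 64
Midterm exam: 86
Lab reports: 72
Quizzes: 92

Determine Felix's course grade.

Final exam score 89 ≥ 40: minimum met.
Weighted total:
  Homework 70 × 0.15 = 10.5
  Practicals 76 × 0.07 = 5.32
  Final exam 89 × 0.09 = 8.01
  Capstone 64 × 0.25 = 16
  Midterm exam 86 × 0.2 = 17.2
  Lab reports 72 × 0.15 = 10.8
  Quizzes 92 × 0.09 = 8.28
Sum = 76.11
76.11 is ≥ 67 and < 77 → C

C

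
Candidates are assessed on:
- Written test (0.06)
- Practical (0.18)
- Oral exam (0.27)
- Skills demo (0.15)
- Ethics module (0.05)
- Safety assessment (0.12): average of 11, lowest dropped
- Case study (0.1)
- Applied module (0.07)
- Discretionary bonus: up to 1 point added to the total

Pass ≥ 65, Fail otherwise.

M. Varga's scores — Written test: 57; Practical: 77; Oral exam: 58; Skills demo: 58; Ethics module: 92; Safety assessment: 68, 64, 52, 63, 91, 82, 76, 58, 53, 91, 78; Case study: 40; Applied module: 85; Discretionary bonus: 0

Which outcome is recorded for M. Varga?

Safety assessment: drop 52 → average of remaining 10 = 724/10 = 72.4
Weighted total:
  Written test 57 × 0.06 = 3.42
  Practical 77 × 0.18 = 13.86
  Oral exam 58 × 0.27 = 15.66
  Skills demo 58 × 0.15 = 8.7
  Ethics module 92 × 0.05 = 4.6
  Safety assessment 72.4 × 0.12 = 8.688
  Case study 40 × 0.1 = 4
  Applied module 85 × 0.07 = 5.95
Sum = 64.878
Discretionary bonus: 64.878 + 0 = 64.878
64.878 < 65 → Fail

Fail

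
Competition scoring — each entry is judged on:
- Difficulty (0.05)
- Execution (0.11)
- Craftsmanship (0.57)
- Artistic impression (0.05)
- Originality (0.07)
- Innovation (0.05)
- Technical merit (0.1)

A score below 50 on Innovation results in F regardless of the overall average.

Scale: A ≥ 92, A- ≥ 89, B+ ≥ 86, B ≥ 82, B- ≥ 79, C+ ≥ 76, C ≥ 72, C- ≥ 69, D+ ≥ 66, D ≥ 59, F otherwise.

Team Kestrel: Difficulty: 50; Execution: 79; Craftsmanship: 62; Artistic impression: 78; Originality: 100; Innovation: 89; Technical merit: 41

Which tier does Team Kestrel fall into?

Innovation score 89 ≥ 50: minimum met.
Weighted total:
  Difficulty 50 × 0.05 = 2.5
  Execution 79 × 0.11 = 8.69
  Craftsmanship 62 × 0.57 = 35.34
  Artistic impression 78 × 0.05 = 3.9
  Originality 100 × 0.07 = 7
  Innovation 89 × 0.05 = 4.45
  Technical merit 41 × 0.1 = 4.1
Sum = 65.98
65.98 is ≥ 59 and < 66 → D

D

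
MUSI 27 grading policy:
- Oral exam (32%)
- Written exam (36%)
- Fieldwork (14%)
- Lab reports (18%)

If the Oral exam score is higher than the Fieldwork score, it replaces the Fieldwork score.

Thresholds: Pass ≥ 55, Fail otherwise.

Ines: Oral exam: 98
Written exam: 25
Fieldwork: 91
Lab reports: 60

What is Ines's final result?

Pass

Oral exam (98) > Fieldwork (91), so Fieldwork counts as 98.
Weighted total:
  Oral exam 98 × 0.32 = 31.36
  Written exam 25 × 0.36 = 9
  Fieldwork 98 × 0.14 = 13.72
  Lab reports 60 × 0.18 = 10.8
Sum = 64.88
64.88 ≥ 55 → Pass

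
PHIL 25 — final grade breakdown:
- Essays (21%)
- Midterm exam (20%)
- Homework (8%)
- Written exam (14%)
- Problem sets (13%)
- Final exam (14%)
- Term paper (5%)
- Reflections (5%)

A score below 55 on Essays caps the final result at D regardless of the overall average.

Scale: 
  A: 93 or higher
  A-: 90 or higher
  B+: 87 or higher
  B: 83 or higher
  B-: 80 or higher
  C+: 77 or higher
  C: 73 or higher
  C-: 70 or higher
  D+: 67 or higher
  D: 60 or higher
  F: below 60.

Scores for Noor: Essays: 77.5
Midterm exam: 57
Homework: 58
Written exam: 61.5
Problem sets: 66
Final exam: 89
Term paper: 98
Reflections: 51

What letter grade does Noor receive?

Essays score 77.5 ≥ 55: minimum met.
Weighted total:
  Essays 77.5 × 0.21 = 16.275
  Midterm exam 57 × 0.2 = 11.4
  Homework 58 × 0.08 = 4.64
  Written exam 61.5 × 0.14 = 8.61
  Problem sets 66 × 0.13 = 8.58
  Final exam 89 × 0.14 = 12.46
  Term paper 98 × 0.05 = 4.9
  Reflections 51 × 0.05 = 2.55
Sum = 69.415
69.415 is ≥ 67 and < 70 → D+

D+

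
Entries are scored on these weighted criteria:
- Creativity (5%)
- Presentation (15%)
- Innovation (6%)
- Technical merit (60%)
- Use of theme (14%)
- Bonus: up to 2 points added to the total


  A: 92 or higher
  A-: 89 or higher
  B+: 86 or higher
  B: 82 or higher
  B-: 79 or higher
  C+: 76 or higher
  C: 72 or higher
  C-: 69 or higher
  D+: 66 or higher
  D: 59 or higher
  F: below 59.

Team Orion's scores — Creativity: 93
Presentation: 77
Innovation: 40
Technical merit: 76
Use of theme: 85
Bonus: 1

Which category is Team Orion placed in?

C+

Weighted total:
  Creativity 93 × 0.05 = 4.65
  Presentation 77 × 0.15 = 11.55
  Innovation 40 × 0.06 = 2.4
  Technical merit 76 × 0.6 = 45.6
  Use of theme 85 × 0.14 = 11.9
Sum = 76.1
Bonus: 76.1 + 1 = 77.1
77.1 is ≥ 76 and < 79 → C+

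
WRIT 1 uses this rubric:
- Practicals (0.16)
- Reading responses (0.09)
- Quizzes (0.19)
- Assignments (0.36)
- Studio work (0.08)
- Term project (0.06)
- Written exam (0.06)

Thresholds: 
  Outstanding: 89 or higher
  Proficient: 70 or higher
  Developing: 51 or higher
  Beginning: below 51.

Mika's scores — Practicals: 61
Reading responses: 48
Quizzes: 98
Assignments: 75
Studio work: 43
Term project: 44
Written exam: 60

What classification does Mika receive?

Developing

Weighted total:
  Practicals 61 × 0.16 = 9.76
  Reading responses 48 × 0.09 = 4.32
  Quizzes 98 × 0.19 = 18.62
  Assignments 75 × 0.36 = 27
  Studio work 43 × 0.08 = 3.44
  Term project 44 × 0.06 = 2.64
  Written exam 60 × 0.06 = 3.6
Sum = 69.38
69.38 is ≥ 51 and < 70 → Developing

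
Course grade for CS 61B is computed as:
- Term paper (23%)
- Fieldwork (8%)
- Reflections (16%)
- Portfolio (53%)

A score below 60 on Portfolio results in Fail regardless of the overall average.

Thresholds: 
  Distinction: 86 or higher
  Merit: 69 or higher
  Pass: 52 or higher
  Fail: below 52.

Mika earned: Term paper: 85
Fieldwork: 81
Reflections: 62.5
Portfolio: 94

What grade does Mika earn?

Merit

Portfolio score 94 ≥ 60: minimum met.
Weighted total:
  Term paper 85 × 0.23 = 19.55
  Fieldwork 81 × 0.08 = 6.48
  Reflections 62.5 × 0.16 = 10
  Portfolio 94 × 0.53 = 49.82
Sum = 85.85
85.85 is ≥ 69 and < 86 → Merit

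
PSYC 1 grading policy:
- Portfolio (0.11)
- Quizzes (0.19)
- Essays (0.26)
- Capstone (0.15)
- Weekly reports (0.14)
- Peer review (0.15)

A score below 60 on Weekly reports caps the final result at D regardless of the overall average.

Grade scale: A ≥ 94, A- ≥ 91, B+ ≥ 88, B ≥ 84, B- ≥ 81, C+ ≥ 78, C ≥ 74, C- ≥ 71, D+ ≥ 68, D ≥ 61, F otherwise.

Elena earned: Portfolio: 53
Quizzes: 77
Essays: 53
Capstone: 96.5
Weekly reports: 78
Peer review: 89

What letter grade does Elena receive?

C-

Weekly reports score 78 ≥ 60: minimum met.
Weighted total:
  Portfolio 53 × 0.11 = 5.83
  Quizzes 77 × 0.19 = 14.63
  Essays 53 × 0.26 = 13.78
  Capstone 96.5 × 0.15 = 14.475
  Weekly reports 78 × 0.14 = 10.92
  Peer review 89 × 0.15 = 13.35
Sum = 72.985
72.985 is ≥ 71 and < 74 → C-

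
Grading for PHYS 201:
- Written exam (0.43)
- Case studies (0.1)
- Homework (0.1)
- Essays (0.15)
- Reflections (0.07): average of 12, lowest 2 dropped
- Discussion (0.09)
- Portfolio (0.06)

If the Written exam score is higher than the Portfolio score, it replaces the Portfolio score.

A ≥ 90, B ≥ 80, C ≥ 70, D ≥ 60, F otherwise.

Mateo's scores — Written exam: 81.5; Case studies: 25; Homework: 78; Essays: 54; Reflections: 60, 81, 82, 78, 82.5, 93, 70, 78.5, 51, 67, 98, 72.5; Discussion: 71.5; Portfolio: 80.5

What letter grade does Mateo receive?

C

Reflections: drop 51, 60 → average of remaining 10 = 802.5/10 = 80.25
Written exam (81.5) > Portfolio (80.5), so Portfolio counts as 81.5.
Weighted total:
  Written exam 81.5 × 0.43 = 35.045
  Case studies 25 × 0.1 = 2.5
  Homework 78 × 0.1 = 7.8
  Essays 54 × 0.15 = 8.1
  Reflections 80.25 × 0.07 = 5.6175
  Discussion 71.5 × 0.09 = 6.435
  Portfolio 81.5 × 0.06 = 4.89
Sum = 70.3875
70.3875 is ≥ 70 and < 80 → C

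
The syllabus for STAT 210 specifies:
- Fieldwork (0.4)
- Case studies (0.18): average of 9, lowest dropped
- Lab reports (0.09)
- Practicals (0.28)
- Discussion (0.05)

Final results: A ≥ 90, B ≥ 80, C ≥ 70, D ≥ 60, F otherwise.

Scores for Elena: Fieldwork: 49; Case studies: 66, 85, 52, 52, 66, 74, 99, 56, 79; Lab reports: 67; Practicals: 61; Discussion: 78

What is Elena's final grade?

F

Case studies: drop 52 → average of remaining 8 = 577/8 = 72.125
Weighted total:
  Fieldwork 49 × 0.4 = 19.6
  Case studies 72.125 × 0.18 = 12.9825
  Lab reports 67 × 0.09 = 6.03
  Practicals 61 × 0.28 = 17.08
  Discussion 78 × 0.05 = 3.9
Sum = 59.5925
59.5925 < 60 → F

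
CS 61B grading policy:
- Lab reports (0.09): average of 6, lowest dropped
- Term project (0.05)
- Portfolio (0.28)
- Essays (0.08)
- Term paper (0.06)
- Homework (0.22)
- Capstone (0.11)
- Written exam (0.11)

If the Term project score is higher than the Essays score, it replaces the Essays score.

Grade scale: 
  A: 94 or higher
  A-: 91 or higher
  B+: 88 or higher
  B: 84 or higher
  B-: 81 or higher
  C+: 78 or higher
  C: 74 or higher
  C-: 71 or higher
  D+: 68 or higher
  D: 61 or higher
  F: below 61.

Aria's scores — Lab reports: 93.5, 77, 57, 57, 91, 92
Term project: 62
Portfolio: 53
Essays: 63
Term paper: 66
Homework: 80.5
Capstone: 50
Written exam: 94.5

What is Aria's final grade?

D

Lab reports: drop 57 → average of remaining 5 = 410.5/5 = 82.1
Term project (62) ≤ Essays (63), so Essays stays at 63.
Weighted total:
  Lab reports 82.1 × 0.09 = 7.389
  Term project 62 × 0.05 = 3.1
  Portfolio 53 × 0.28 = 14.84
  Essays 63 × 0.08 = 5.04
  Term paper 66 × 0.06 = 3.96
  Homework 80.5 × 0.22 = 17.71
  Capstone 50 × 0.11 = 5.5
  Written exam 94.5 × 0.11 = 10.395
Sum = 67.934
67.934 is ≥ 61 and < 68 → D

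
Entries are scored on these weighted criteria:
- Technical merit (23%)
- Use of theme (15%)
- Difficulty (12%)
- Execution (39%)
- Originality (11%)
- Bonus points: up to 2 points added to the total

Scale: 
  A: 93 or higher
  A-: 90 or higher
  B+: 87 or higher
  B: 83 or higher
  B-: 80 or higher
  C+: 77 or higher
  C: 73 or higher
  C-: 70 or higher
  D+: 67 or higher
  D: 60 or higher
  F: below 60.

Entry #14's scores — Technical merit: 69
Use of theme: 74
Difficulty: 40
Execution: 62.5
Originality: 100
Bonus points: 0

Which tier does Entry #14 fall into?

Weighted total:
  Technical merit 69 × 0.23 = 15.87
  Use of theme 74 × 0.15 = 11.1
  Difficulty 40 × 0.12 = 4.8
  Execution 62.5 × 0.39 = 24.375
  Originality 100 × 0.11 = 11
Sum = 67.145
Bonus points: 67.145 + 0 = 67.145
67.145 is ≥ 67 and < 70 → D+

D+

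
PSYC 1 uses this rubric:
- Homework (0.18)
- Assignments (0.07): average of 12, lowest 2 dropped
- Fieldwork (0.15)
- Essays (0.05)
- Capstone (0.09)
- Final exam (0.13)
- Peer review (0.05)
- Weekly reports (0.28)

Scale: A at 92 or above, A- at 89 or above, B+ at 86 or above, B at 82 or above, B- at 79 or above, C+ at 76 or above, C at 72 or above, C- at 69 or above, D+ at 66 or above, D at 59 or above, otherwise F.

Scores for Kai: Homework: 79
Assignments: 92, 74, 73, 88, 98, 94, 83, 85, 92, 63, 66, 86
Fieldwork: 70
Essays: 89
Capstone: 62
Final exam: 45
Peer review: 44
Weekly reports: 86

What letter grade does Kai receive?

Assignments: drop 63, 66 → average of remaining 10 = 865/10 = 86.5
Weighted total:
  Homework 79 × 0.18 = 14.22
  Assignments 86.5 × 0.07 = 6.055
  Fieldwork 70 × 0.15 = 10.5
  Essays 89 × 0.05 = 4.45
  Capstone 62 × 0.09 = 5.58
  Final exam 45 × 0.13 = 5.85
  Peer review 44 × 0.05 = 2.2
  Weekly reports 86 × 0.28 = 24.08
Sum = 72.935
72.935 is ≥ 72 and < 76 → C

C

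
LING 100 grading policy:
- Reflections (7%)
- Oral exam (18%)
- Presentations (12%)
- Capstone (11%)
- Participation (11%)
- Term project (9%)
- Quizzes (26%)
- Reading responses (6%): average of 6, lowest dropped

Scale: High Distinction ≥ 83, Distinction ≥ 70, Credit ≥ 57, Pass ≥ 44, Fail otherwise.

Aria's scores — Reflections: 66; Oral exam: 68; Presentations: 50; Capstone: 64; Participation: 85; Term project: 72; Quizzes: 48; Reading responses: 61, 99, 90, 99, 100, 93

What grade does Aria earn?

Credit

Reading responses: drop 61 → average of remaining 5 = 481/5 = 96.2
Weighted total:
  Reflections 66 × 0.07 = 4.62
  Oral exam 68 × 0.18 = 12.24
  Presentations 50 × 0.12 = 6
  Capstone 64 × 0.11 = 7.04
  Participation 85 × 0.11 = 9.35
  Term project 72 × 0.09 = 6.48
  Quizzes 48 × 0.26 = 12.48
  Reading responses 96.2 × 0.06 = 5.772
Sum = 63.982
63.982 is ≥ 57 and < 70 → Credit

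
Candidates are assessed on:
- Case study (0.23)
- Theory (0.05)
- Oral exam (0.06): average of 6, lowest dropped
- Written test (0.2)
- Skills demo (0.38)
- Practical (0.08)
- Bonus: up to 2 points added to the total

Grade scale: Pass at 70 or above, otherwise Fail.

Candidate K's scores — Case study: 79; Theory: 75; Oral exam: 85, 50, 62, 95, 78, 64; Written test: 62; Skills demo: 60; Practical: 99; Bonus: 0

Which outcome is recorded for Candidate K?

Fail

Oral exam: drop 50 → average of remaining 5 = 384/5 = 76.8
Weighted total:
  Case study 79 × 0.23 = 18.17
  Theory 75 × 0.05 = 3.75
  Oral exam 76.8 × 0.06 = 4.608
  Written test 62 × 0.2 = 12.4
  Skills demo 60 × 0.38 = 22.8
  Practical 99 × 0.08 = 7.92
Sum = 69.648
Bonus: 69.648 + 0 = 69.648
69.648 < 70 → Fail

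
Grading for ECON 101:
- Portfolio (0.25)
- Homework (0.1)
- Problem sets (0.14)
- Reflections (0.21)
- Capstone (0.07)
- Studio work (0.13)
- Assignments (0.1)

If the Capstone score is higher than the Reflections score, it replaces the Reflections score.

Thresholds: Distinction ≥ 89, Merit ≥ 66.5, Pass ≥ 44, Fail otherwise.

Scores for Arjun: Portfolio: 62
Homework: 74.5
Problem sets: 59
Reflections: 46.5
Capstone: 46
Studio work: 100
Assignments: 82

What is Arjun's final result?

Pass

Capstone (46) ≤ Reflections (46.5), so Reflections stays at 46.5.
Weighted total:
  Portfolio 62 × 0.25 = 15.5
  Homework 74.5 × 0.1 = 7.45
  Problem sets 59 × 0.14 = 8.26
  Reflections 46.5 × 0.21 = 9.765
  Capstone 46 × 0.07 = 3.22
  Studio work 100 × 0.13 = 13
  Assignments 82 × 0.1 = 8.2
Sum = 65.395
65.395 is ≥ 44 and < 66.5 → Pass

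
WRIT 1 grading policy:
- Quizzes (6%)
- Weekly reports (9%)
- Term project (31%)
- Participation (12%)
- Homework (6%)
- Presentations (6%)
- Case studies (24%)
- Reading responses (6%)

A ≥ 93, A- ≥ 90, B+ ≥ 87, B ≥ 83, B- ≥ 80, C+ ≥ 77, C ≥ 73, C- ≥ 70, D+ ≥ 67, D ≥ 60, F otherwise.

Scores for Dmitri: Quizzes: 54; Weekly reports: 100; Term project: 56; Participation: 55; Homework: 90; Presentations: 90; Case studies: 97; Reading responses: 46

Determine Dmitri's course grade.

Weighted total:
  Quizzes 54 × 0.06 = 3.24
  Weekly reports 100 × 0.09 = 9
  Term project 56 × 0.31 = 17.36
  Participation 55 × 0.12 = 6.6
  Homework 90 × 0.06 = 5.4
  Presentations 90 × 0.06 = 5.4
  Case studies 97 × 0.24 = 23.28
  Reading responses 46 × 0.06 = 2.76
Sum = 73.04
73.04 is ≥ 73 and < 77 → C

C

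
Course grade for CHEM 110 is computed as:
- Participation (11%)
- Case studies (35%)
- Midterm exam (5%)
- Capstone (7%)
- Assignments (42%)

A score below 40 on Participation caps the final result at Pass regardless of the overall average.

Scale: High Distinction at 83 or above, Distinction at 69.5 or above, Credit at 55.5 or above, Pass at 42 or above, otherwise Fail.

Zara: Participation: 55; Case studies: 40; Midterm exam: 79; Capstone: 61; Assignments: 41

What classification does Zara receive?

Pass

Participation score 55 ≥ 40: minimum met.
Weighted total:
  Participation 55 × 0.11 = 6.05
  Case studies 40 × 0.35 = 14
  Midterm exam 79 × 0.05 = 3.95
  Capstone 61 × 0.07 = 4.27
  Assignments 41 × 0.42 = 17.22
Sum = 45.49
45.49 is ≥ 42 and < 55.5 → Pass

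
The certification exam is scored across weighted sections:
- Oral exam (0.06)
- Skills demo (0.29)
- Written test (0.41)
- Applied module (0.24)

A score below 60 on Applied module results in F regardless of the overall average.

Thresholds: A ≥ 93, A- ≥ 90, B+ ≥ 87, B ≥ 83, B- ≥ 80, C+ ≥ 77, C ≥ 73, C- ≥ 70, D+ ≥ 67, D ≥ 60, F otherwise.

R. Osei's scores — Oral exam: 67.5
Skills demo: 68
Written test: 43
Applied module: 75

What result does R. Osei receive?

F

Applied module score 75 ≥ 60: minimum met.
Weighted total:
  Oral exam 67.5 × 0.06 = 4.05
  Skills demo 68 × 0.29 = 19.72
  Written test 43 × 0.41 = 17.63
  Applied module 75 × 0.24 = 18
Sum = 59.4
59.4 < 60 → F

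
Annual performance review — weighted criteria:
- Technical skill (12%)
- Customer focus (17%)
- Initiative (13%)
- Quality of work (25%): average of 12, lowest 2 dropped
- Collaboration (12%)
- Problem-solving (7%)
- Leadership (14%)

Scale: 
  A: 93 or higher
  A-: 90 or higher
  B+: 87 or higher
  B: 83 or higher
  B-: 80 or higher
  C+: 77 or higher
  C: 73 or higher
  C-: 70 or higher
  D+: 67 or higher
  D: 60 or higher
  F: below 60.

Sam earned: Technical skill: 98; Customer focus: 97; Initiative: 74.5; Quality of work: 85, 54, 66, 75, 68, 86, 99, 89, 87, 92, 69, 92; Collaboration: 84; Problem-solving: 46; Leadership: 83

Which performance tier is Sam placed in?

Quality of work: drop 54, 66 → average of remaining 10 = 842/10 = 84.2
Weighted total:
  Technical skill 98 × 0.12 = 11.76
  Customer focus 97 × 0.17 = 16.49
  Initiative 74.5 × 0.13 = 9.685
  Quality of work 84.2 × 0.25 = 21.05
  Collaboration 84 × 0.12 = 10.08
  Problem-solving 46 × 0.07 = 3.22
  Leadership 83 × 0.14 = 11.62
Sum = 83.905
83.905 is ≥ 83 and < 87 → B

B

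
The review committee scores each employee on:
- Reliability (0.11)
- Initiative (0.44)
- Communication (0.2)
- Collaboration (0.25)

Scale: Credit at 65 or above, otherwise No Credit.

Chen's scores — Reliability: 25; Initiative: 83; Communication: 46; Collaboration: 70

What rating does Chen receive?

Weighted total:
  Reliability 25 × 0.11 = 2.75
  Initiative 83 × 0.44 = 36.52
  Communication 46 × 0.2 = 9.2
  Collaboration 70 × 0.25 = 17.5
Sum = 65.97
65.97 ≥ 65 → Credit

Credit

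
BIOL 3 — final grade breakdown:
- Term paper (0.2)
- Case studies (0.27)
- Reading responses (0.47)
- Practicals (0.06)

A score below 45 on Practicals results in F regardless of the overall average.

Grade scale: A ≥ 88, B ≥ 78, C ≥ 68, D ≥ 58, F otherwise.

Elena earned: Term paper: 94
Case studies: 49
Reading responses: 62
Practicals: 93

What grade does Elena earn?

Practicals score 93 ≥ 45: minimum met.
Weighted total:
  Term paper 94 × 0.2 = 18.8
  Case studies 49 × 0.27 = 13.23
  Reading responses 62 × 0.47 = 29.14
  Practicals 93 × 0.06 = 5.58
Sum = 66.75
66.75 is ≥ 58 and < 68 → D

D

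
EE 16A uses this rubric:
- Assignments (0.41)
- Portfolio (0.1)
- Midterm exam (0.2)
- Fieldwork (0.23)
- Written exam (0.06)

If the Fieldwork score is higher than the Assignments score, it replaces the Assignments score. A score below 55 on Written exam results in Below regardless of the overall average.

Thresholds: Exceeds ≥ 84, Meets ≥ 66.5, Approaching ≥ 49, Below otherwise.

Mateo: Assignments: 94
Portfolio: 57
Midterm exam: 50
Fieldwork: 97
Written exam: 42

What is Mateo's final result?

Fieldwork (97) > Assignments (94), so Assignments counts as 97.
Written exam score 42 < 55: minimum not met.
Weighted total:
  Assignments 97 × 0.41 = 39.77
  Portfolio 57 × 0.1 = 5.7
  Midterm exam 50 × 0.2 = 10
  Fieldwork 97 × 0.23 = 22.31
  Written exam 42 × 0.06 = 2.52
Sum = 80.3
Because the Written exam minimum was not met, the result is Below.

Below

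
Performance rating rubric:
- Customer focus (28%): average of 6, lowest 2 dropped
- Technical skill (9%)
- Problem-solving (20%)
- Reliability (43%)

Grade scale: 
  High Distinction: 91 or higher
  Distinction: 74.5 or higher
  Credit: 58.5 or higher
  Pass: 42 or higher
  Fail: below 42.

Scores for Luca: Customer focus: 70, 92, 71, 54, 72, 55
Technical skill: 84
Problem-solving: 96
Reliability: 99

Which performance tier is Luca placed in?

Customer focus: drop 54, 55 → average of remaining 4 = 305/4 = 76.25
Weighted total:
  Customer focus 76.25 × 0.28 = 21.35
  Technical skill 84 × 0.09 = 7.56
  Problem-solving 96 × 0.2 = 19.2
  Reliability 99 × 0.43 = 42.57
Sum = 90.68
90.68 is ≥ 74.5 and < 91 → Distinction

Distinction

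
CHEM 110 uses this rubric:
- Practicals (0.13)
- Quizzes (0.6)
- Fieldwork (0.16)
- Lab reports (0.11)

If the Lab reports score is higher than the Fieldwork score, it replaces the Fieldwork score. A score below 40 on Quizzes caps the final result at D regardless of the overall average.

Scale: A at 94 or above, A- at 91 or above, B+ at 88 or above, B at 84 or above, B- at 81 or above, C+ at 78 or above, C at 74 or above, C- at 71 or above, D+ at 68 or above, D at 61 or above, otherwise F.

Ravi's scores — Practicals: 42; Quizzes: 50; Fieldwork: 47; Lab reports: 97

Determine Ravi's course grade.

Lab reports (97) > Fieldwork (47), so Fieldwork counts as 97.
Quizzes score 50 ≥ 40: minimum met.
Weighted total:
  Practicals 42 × 0.13 = 5.46
  Quizzes 50 × 0.6 = 30
  Fieldwork 97 × 0.16 = 15.52
  Lab reports 97 × 0.11 = 10.67
Sum = 61.65
61.65 is ≥ 61 and < 68 → D

D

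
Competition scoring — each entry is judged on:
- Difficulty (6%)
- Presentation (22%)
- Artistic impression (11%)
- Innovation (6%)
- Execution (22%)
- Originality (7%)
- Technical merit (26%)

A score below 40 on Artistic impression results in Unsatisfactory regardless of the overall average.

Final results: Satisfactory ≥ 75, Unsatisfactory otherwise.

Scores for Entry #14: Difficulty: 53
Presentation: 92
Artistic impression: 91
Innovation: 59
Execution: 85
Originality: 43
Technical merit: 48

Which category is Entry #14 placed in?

Unsatisfactory

Artistic impression score 91 ≥ 40: minimum met.
Weighted total:
  Difficulty 53 × 0.06 = 3.18
  Presentation 92 × 0.22 = 20.24
  Artistic impression 91 × 0.11 = 10.01
  Innovation 59 × 0.06 = 3.54
  Execution 85 × 0.22 = 18.7
  Originality 43 × 0.07 = 3.01
  Technical merit 48 × 0.26 = 12.48
Sum = 71.16
71.16 < 75 → Unsatisfactory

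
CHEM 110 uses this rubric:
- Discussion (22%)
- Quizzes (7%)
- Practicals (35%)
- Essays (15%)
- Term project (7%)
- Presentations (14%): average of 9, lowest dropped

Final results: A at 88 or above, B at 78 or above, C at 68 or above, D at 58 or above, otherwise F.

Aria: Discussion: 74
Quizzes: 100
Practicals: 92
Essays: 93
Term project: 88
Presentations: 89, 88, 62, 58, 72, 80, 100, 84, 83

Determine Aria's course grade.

Presentations: drop 58 → average of remaining 8 = 658/8 = 82.25
Weighted total:
  Discussion 74 × 0.22 = 16.28
  Quizzes 100 × 0.07 = 7
  Practicals 92 × 0.35 = 32.2
  Essays 93 × 0.15 = 13.95
  Term project 88 × 0.07 = 6.16
  Presentations 82.25 × 0.14 = 11.515
Sum = 87.105
87.105 is ≥ 78 and < 88 → B

B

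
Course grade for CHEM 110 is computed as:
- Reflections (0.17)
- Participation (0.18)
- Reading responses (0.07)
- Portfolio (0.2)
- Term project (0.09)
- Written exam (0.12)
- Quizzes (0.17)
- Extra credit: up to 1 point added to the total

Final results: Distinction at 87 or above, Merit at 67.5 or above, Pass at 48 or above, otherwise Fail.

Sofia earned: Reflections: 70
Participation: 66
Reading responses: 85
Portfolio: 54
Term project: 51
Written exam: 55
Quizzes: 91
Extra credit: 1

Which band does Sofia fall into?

Weighted total:
  Reflections 70 × 0.17 = 11.9
  Participation 66 × 0.18 = 11.88
  Reading responses 85 × 0.07 = 5.95
  Portfolio 54 × 0.2 = 10.8
  Term project 51 × 0.09 = 4.59
  Written exam 55 × 0.12 = 6.6
  Quizzes 91 × 0.17 = 15.47
Sum = 67.19
Extra credit: 67.19 + 1 = 68.19
68.19 is ≥ 67.5 and < 87 → Merit

Merit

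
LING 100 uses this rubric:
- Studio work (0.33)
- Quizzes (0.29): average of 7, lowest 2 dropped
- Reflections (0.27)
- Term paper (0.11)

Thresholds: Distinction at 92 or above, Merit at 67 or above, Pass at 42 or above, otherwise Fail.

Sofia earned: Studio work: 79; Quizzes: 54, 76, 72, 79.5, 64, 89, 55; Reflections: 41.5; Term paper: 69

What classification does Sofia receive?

Pass

Quizzes: drop 54, 55 → average of remaining 5 = 380.5/5 = 76.1
Weighted total:
  Studio work 79 × 0.33 = 26.07
  Quizzes 76.1 × 0.29 = 22.069
  Reflections 41.5 × 0.27 = 11.205
  Term paper 69 × 0.11 = 7.59
Sum = 66.934
66.934 is ≥ 42 and < 67 → Pass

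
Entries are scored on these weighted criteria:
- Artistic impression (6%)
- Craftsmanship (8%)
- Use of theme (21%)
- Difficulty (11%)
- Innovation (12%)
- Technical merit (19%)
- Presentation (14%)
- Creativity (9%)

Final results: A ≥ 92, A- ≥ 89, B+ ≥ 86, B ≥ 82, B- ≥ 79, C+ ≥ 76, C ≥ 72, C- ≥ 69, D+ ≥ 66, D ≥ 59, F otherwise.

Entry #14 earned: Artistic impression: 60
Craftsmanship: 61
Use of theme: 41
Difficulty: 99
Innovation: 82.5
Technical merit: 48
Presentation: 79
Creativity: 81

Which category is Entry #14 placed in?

Weighted total:
  Artistic impression 60 × 0.06 = 3.6
  Craftsmanship 61 × 0.08 = 4.88
  Use of theme 41 × 0.21 = 8.61
  Difficulty 99 × 0.11 = 10.89
  Innovation 82.5 × 0.12 = 9.9
  Technical merit 48 × 0.19 = 9.12
  Presentation 79 × 0.14 = 11.06
  Creativity 81 × 0.09 = 7.29
Sum = 65.35
65.35 is ≥ 59 and < 66 → D

D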